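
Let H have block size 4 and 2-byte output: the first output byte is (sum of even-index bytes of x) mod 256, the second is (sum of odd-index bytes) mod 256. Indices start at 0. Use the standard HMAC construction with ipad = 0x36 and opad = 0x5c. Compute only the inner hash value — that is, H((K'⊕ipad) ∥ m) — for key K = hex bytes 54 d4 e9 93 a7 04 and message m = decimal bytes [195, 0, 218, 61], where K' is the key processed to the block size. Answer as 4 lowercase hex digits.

Key hex bytes 54 d4 e9 93 a7 04 is 6 bytes > B = 4, so hash it first: H(key) = e4 6b, then zero-pad to 4 bytes: K' = e4 6b 00 00.
K' ⊕ ipad = d2 5d 36 36.
Inner input = d2 5d 36 36 ∥ c3 00 da 3d.
Inner hash: even-index sum = 677 mod 256 = 165; odd-index sum = 208 mod 256 = 208 → a5 d0.

a5d0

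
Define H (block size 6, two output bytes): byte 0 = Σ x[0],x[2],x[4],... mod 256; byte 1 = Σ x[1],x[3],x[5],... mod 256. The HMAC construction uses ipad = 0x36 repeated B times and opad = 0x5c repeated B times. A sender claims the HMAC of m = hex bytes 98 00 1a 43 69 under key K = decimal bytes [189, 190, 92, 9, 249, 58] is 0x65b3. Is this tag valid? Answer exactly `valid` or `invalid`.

Key decimal bytes [189, 190, 92, 9, 249, 58] = bd be 5c 09 f9 3a is exactly B = 6 bytes: K' = bd be 5c 09 f9 3a.
K' ⊕ ipad = 8b 88 6a 3f cf 0c; K' ⊕ opad = e1 e2 00 55 a5 66.
Inner hash: even-index sum = 735 mod 256 = 223; odd-index sum = 278 mod 256 = 22 → df 16.
Outer hash (recomputed tag): even-index sum = 613 mod 256 = 101; odd-index sum = 435 mod 256 = 179 → 65 b3.
Recomputed tag = 65b3; claimed = 65b3 → match.

valid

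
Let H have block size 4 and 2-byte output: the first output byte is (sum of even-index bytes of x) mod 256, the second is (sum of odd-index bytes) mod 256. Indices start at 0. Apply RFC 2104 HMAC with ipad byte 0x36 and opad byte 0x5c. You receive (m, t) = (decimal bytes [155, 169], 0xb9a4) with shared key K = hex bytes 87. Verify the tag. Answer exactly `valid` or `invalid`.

Key hex bytes 87 is 1 byte ≤ B = 4; zero-pad to 4 bytes: K' = 87 00 00 00.
K' ⊕ ipad = b1 36 36 36; K' ⊕ opad = db 5c 5c 5c.
Inner hash: even-index sum = 386 mod 256 = 130; odd-index sum = 277 mod 256 = 21 → 82 15.
Outer hash (recomputed tag): even-index sum = 441 mod 256 = 185; odd-index sum = 205 mod 256 = 205 → b9 cd.
Recomputed tag = b9cd; claimed = b9a4 → mismatch.

invalid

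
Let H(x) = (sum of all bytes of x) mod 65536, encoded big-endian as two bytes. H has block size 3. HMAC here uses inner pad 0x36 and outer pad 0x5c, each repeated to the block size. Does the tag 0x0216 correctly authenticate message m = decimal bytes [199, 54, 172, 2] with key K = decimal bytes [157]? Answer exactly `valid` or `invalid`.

invalid

Key decimal bytes [157] = 9d is 1 byte ≤ B = 3; zero-pad to 3 bytes: K' = 9d 00 00.
K' ⊕ ipad = ab 36 36; K' ⊕ opad = c1 5c 5c.
Inner hash: sum = 171+54+54+199+54+172+2 = 706 → 02 c2.
Outer hash (recomputed tag): sum = 193+92+92+2+194 = 573 → 02 3d.
Recomputed tag = 023d; claimed = 0216 → mismatch.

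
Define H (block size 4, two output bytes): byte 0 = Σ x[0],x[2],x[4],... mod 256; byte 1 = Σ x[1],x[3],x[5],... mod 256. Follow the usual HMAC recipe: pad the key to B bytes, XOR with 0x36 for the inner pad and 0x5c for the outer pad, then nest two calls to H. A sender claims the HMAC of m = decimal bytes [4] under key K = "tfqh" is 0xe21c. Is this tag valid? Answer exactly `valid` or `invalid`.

valid

Key "tfqh" = 74 66 71 68 is exactly B = 4 bytes: K' = 74 66 71 68.
K' ⊕ ipad = 42 50 47 5e; K' ⊕ opad = 28 3a 2d 34.
Inner hash: even-index sum = 141 mod 256 = 141; odd-index sum = 174 mod 256 = 174 → 8d ae.
Outer hash (recomputed tag): even-index sum = 226 mod 256 = 226; odd-index sum = 284 mod 256 = 28 → e2 1c.
Recomputed tag = e21c; claimed = e21c → match.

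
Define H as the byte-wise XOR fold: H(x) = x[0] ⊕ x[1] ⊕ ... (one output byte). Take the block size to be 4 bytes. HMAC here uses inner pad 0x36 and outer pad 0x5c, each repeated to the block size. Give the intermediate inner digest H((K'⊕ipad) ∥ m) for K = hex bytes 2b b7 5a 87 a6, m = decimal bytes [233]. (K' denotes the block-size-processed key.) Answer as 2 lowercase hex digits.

0e

Key hex bytes 2b b7 5a 87 a6 is 5 bytes > B = 4, so hash it first: H(key) = e7, then zero-pad to 4 bytes: K' = e7 00 00 00.
K' ⊕ ipad = d1 36 36 36.
Inner input = d1 36 36 36 ∥ e9.
Inner hash: XOR d1⊕36⊕36⊕36⊕e9 = 0e.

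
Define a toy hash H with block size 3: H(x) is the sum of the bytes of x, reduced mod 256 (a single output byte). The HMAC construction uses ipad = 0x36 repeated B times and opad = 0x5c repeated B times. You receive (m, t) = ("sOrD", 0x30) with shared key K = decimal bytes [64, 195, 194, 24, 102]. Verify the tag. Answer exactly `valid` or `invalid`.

Key decimal bytes [64, 195, 194, 24, 102] = 40 c3 c2 18 66 is 5 bytes > B = 3, so hash it first: H(key) = 43, then zero-pad to 3 bytes: K' = 43 00 00.
K' ⊕ ipad = 75 36 36; K' ⊕ opad = 1f 5c 5c.
Inner hash: sum = 117+54+54+115+79+114+68 = 601; mod 256 = 89 → 59.
Outer hash (recomputed tag): sum = 31+92+92+89 = 304; mod 256 = 48 → 30.
Recomputed tag = 30; claimed = 30 → match.

valid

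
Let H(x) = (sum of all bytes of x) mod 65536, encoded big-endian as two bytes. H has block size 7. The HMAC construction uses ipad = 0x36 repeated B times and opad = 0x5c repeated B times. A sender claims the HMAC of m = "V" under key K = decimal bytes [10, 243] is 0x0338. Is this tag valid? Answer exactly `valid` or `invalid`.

valid

Key decimal bytes [10, 243] = 0a f3 is 2 bytes ≤ B = 7; zero-pad to 7 bytes: K' = 0a f3 00 00 00 00 00.
K' ⊕ ipad = 3c c5 36 36 36 36 36; K' ⊕ opad = 56 af 5c 5c 5c 5c 5c.
Inner hash: sum = 60+197+54+54+54+54+54+86 = 613 → 02 65.
Outer hash (recomputed tag): sum = 86+175+92+92+92+92+92+2+101 = 824 → 03 38.
Recomputed tag = 0338; claimed = 0338 → match.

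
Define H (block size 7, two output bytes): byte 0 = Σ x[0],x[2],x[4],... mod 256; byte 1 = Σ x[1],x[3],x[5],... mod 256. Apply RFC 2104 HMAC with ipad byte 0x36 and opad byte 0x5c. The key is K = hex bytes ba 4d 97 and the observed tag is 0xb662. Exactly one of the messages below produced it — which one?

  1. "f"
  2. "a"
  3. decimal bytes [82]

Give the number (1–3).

Key hex bytes ba 4d 97 is 3 bytes ≤ B = 7; zero-pad to 7 bytes: K' = ba 4d 97 00 00 00 00.
K' ⊕ ipad = 8c 7b a1 36 36 36 36; K' ⊕ opad = e6 11 cb 5c 5c 5c 5c.
m1: inner = H(8c 7b a1 36 36 36 36 66) = 99 4d; tag = H(e6 11 cb 5c 5c 5c 5c 99 4d) = b662 ← matches
m2: inner = H(8c 7b a1 36 36 36 36 61) = 99 48; tag = H(e6 11 cb 5c 5c 5c 5c 99 48) = b162
m3: inner = H(8c 7b a1 36 36 36 36 52) = 99 39; tag = H(e6 11 cb 5c 5c 5c 5c 99 39) = a262

1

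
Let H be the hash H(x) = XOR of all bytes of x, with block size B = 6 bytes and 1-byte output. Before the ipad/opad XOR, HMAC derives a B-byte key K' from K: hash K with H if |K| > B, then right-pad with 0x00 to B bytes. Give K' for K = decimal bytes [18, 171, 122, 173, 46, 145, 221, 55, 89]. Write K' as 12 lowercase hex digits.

|K| = 9 > B = 6, so first hash the key.
H(K): XOR 12⊕ab⊕7a⊕ad⊕2e⊕91⊕dd⊕37⊕59 = 62.
Zero-pad H(K) = 62 to 6 bytes: K' = 62 00 00 00 00 00.

620000000000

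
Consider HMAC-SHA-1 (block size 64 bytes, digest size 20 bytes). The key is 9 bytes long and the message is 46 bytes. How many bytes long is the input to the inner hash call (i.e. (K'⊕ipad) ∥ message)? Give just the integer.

110

Key is 9 ≤ 64 bytes, zero-padded: |K'| = 64.
Inner input = (K'⊕ipad) ∥ m → 64 + 46 = 110 bytes.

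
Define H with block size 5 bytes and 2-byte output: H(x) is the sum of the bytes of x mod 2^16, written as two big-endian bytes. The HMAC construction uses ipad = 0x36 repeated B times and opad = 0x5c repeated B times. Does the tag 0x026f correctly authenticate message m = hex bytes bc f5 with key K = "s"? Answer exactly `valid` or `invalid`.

Key "s" = 73 is 1 byte ≤ B = 5; zero-pad to 5 bytes: K' = 73 00 00 00 00.
K' ⊕ ipad = 45 36 36 36 36; K' ⊕ opad = 2f 5c 5c 5c 5c.
Inner hash: sum = 69+54+54+54+54+188+245 = 718 → 02 ce.
Outer hash (recomputed tag): sum = 47+92+92+92+92+2+206 = 623 → 02 6f.
Recomputed tag = 026f; claimed = 026f → match.

valid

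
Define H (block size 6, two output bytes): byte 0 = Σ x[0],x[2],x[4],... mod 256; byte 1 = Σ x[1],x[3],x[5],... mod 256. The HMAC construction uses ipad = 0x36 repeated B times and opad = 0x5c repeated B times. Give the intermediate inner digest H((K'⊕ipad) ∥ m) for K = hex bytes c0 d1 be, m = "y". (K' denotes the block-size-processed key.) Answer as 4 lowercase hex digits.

Key hex bytes c0 d1 be is 3 bytes ≤ B = 6; zero-pad to 6 bytes: K' = c0 d1 be 00 00 00.
K' ⊕ ipad = f6 e7 88 36 36 36.
Inner input = f6 e7 88 36 36 36 ∥ 79.
Inner hash: even-index sum = 557 mod 256 = 45; odd-index sum = 339 mod 256 = 83 → 2d 53.

2d53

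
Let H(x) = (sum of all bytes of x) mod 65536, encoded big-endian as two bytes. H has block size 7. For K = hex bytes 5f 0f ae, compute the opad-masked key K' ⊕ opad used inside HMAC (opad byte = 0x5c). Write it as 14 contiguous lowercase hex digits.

Key hex bytes 5f 0f ae is 3 bytes ≤ B = 7; zero-pad to 7 bytes: K' = 5f 0f ae 00 00 00 00.
XOR each byte with 0x5c: 5f⊕5c=03, 0f⊕5c=53, ae⊕5c=f2, 00⊕5c=5c, 00⊕5c=5c, 00⊕5c=5c, 00⊕5c=5c.

0353f25c5c5c5c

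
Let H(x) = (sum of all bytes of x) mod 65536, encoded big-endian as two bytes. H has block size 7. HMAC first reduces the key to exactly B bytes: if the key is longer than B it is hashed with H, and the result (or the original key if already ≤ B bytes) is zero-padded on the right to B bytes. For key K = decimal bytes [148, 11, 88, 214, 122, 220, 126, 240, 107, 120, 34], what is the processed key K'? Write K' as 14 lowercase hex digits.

|K| = 11 > B = 7, so first hash the key.
H(K): sum = 148+11+88+214+122+220+126+240+107+120+34 = 1430 → 05 96.
Zero-pad H(K) = 05 96 to 7 bytes: K' = 05 96 00 00 00 00 00.

05960000000000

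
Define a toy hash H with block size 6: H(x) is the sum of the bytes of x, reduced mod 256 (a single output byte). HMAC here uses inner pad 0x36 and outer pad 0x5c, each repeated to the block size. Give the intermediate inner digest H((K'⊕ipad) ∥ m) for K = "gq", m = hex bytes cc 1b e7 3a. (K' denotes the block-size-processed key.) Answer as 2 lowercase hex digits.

78

Key "gq" = 67 71 is 2 bytes ≤ B = 6; zero-pad to 6 bytes: K' = 67 71 00 00 00 00.
K' ⊕ ipad = 51 47 36 36 36 36.
Inner input = 51 47 36 36 36 36 ∥ cc 1b e7 3a.
Inner hash: sum = 81+71+54+54+54+54+204+27+231+58 = 888; mod 256 = 120 → 78.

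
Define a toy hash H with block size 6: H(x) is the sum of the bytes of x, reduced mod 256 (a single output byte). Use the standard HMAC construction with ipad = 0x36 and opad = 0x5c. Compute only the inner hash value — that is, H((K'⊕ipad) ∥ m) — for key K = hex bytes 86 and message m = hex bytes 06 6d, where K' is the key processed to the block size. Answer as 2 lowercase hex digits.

Key hex bytes 86 is 1 byte ≤ B = 6; zero-pad to 6 bytes: K' = 86 00 00 00 00 00.
K' ⊕ ipad = b0 36 36 36 36 36.
Inner input = b0 36 36 36 36 36 ∥ 06 6d.
Inner hash: sum = 176+54+54+54+54+54+6+109 = 561; mod 256 = 49 → 31.

31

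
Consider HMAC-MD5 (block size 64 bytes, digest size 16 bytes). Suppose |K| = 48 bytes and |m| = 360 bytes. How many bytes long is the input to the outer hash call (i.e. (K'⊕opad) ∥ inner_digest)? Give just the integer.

Key is 48 ≤ 64 bytes, zero-padded: |K'| = 64.
Outer input = (K'⊕opad) ∥ H(inner) → 64 + 16 = 80 bytes.

80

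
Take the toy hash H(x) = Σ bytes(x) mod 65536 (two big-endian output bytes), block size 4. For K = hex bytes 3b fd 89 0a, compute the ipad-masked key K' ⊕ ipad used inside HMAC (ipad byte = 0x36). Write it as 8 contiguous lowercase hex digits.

Key hex bytes 3b fd 89 0a is exactly B = 4 bytes: K' = 3b fd 89 0a.
XOR each byte with 0x36: 3b⊕36=0d, fd⊕36=cb, 89⊕36=bf, 0a⊕36=3c.

0dcbbf3c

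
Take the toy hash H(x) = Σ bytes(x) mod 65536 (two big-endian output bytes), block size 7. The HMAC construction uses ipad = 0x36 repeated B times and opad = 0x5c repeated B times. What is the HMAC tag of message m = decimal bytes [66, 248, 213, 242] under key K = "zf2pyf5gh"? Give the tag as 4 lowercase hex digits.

Key "zf2pyf5gh" = 7a 66 32 70 79 66 35 67 68 is 9 bytes > B = 7, so hash it first: H(key) = 03 65, then zero-pad to 7 bytes: K' = 03 65 00 00 00 00 00.
K' ⊕ ipad = 35 53 36 36 36 36 36.  K' ⊕ opad = 5f 39 5c 5c 5c 5c 5c.
Inner input = (K'⊕ipad) ∥ m = 35 53 36 36 36 36 36 ∥ 42 f8 d5 f2.
Inner hash: sum = 53+83+54+54+54+54+54+66+248+213+242 = 1175 → 04 97.
Outer input = (K'⊕opad) ∥ inner = 5f 39 5c 5c 5c 5c 5c ∥ 04 97.
Outer hash (tag): sum = 95+57+92+92+92+92+92+4+151 = 767 → 02 ff.

02ff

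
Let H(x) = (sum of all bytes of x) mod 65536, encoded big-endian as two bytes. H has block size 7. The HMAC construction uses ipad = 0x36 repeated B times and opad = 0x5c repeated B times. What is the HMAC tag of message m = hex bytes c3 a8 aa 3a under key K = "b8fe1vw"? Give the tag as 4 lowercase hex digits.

Key "b8fe1vw" = 62 38 66 65 31 76 77 is exactly B = 7 bytes: K' = 62 38 66 65 31 76 77.
K' ⊕ ipad = 54 0e 50 53 07 40 41.  K' ⊕ opad = 3e 64 3a 39 6d 2a 2b.
Inner input = (K'⊕ipad) ∥ m = 54 0e 50 53 07 40 41 ∥ c3 a8 aa 3a.
Inner hash: sum = 84+14+80+83+7+64+65+195+168+170+58 = 988 → 03 dc.
Outer input = (K'⊕opad) ∥ inner = 3e 64 3a 39 6d 2a 2b ∥ 03 dc.
Outer hash (tag): sum = 62+100+58+57+109+42+43+3+220 = 694 → 02 b6.

02b6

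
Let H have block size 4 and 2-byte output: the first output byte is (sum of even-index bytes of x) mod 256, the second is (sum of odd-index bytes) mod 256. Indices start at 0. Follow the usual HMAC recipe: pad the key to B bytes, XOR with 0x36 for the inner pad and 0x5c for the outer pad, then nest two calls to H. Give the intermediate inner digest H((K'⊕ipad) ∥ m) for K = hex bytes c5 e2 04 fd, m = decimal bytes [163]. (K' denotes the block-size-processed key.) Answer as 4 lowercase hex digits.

Key hex bytes c5 e2 04 fd is exactly B = 4 bytes: K' = c5 e2 04 fd.
K' ⊕ ipad = f3 d4 32 cb.
Inner input = f3 d4 32 cb ∥ a3.
Inner hash: even-index sum = 456 mod 256 = 200; odd-index sum = 415 mod 256 = 159 → c8 9f.

c89f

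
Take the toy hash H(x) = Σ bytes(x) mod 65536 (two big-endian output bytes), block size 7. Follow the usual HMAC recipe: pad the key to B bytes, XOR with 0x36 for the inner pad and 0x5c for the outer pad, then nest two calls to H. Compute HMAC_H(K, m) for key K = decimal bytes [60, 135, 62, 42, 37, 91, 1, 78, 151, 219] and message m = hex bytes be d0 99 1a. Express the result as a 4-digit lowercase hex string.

Key decimal bytes [60, 135, 62, 42, 37, 91, 1, 78, 151, 219] = 3c 87 3e 2a 25 5b 01 4e 97 db is 10 bytes > B = 7, so hash it first: H(key) = 03 6c, then zero-pad to 7 bytes: K' = 03 6c 00 00 00 00 00.
K' ⊕ ipad = 35 5a 36 36 36 36 36.  K' ⊕ opad = 5f 30 5c 5c 5c 5c 5c.
Inner input = (K'⊕ipad) ∥ m = 35 5a 36 36 36 36 36 ∥ be d0 99 1a.
Inner hash: sum = 53+90+54+54+54+54+54+190+208+153+26 = 990 → 03 de.
Outer input = (K'⊕opad) ∥ inner = 5f 30 5c 5c 5c 5c 5c ∥ 03 de.
Outer hash (tag): sum = 95+48+92+92+92+92+92+3+222 = 828 → 03 3c.

033c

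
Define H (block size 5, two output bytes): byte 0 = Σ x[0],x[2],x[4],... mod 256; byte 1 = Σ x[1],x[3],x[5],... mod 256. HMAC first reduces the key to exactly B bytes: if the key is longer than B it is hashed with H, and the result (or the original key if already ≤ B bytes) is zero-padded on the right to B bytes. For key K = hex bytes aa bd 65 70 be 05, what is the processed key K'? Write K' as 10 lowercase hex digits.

|K| = 6 > B = 5, so first hash the key.
H(K): even-index sum = 461 mod 256 = 205; odd-index sum = 306 mod 256 = 50 → cd 32.
Zero-pad H(K) = cd 32 to 5 bytes: K' = cd 32 00 00 00.

cd32000000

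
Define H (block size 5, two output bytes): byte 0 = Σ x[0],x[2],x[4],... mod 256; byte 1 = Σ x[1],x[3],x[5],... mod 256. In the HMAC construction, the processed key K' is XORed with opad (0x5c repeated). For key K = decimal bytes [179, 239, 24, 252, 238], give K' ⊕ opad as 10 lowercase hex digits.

Key decimal bytes [179, 239, 24, 252, 238] = b3 ef 18 fc ee is exactly B = 5 bytes: K' = b3 ef 18 fc ee.
XOR each byte with 0x5c: b3⊕5c=ef, ef⊕5c=b3, 18⊕5c=44, fc⊕5c=a0, ee⊕5c=b2.

efb344a0b2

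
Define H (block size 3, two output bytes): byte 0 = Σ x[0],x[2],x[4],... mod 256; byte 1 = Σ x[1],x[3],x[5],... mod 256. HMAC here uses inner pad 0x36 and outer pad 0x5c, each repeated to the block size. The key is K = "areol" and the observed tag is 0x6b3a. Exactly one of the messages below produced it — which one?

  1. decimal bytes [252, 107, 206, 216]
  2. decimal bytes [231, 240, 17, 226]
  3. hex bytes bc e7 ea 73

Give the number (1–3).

1

Key "areol" = 61 72 65 6f 6c is 5 bytes > B = 3, so hash it first: H(key) = 32 e1, then zero-pad to 3 bytes: K' = 32 e1 00.
K' ⊕ ipad = 04 d7 36; K' ⊕ opad = 6e bd 5c.
m1: inner = H(04 d7 36 fc 6b ce d8) = 7d a1; tag = H(6e bd 5c 7d a1) = 6b3a ← matches
m2: inner = H(04 d7 36 e7 f0 11 e2) = 0c cf; tag = H(6e bd 5c 0c cf) = 99c9
m3: inner = H(04 d7 36 bc e7 ea 73) = 94 7d; tag = H(6e bd 5c 94 7d) = 4751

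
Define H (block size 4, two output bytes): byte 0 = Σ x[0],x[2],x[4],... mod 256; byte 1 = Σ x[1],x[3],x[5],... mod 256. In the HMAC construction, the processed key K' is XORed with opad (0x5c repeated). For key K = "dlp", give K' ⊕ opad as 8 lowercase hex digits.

38302c5c

Key "dlp" = 64 6c 70 is 3 bytes ≤ B = 4; zero-pad to 4 bytes: K' = 64 6c 70 00.
XOR each byte with 0x5c: 64⊕5c=38, 6c⊕5c=30, 70⊕5c=2c, 00⊕5c=5c.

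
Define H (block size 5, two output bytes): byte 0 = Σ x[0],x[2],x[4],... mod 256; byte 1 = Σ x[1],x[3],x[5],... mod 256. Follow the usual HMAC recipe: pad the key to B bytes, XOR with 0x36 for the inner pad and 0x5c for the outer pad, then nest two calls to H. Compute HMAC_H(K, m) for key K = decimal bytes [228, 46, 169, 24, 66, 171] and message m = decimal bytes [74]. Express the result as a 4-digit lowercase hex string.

Key decimal bytes [228, 46, 169, 24, 66, 171] = e4 2e a9 18 42 ab is 6 bytes > B = 5, so hash it first: H(key) = cf f1, then zero-pad to 5 bytes: K' = cf f1 00 00 00.
K' ⊕ ipad = f9 c7 36 36 36.  K' ⊕ opad = 93 ad 5c 5c 5c.
Inner input = (K'⊕ipad) ∥ m = f9 c7 36 36 36 ∥ 4a.
Inner hash: even-index sum = 357 mod 256 = 101; odd-index sum = 327 mod 256 = 71 → 65 47.
Outer input = (K'⊕opad) ∥ inner = 93 ad 5c 5c 5c ∥ 65 47.
Outer hash (tag): even-index sum = 402 mod 256 = 146; odd-index sum = 366 mod 256 = 110 → 92 6e.

926e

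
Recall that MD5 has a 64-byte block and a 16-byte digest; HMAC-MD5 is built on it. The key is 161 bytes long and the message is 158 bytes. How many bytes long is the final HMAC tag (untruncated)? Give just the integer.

16

The tag is one MD5 digest: 16 bytes.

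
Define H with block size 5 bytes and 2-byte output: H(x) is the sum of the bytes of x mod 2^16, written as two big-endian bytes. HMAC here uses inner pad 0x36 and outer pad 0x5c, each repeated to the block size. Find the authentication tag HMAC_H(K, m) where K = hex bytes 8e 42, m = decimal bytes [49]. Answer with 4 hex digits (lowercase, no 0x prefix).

0304

Key hex bytes 8e 42 is 2 bytes ≤ B = 5; zero-pad to 5 bytes: K' = 8e 42 00 00 00.
K' ⊕ ipad = b8 74 36 36 36.  K' ⊕ opad = d2 1e 5c 5c 5c.
Inner input = (K'⊕ipad) ∥ m = b8 74 36 36 36 ∥ 31.
Inner hash: sum = 184+116+54+54+54+49 = 511 → 01 ff.
Outer input = (K'⊕opad) ∥ inner = d2 1e 5c 5c 5c ∥ 01 ff.
Outer hash (tag): sum = 210+30+92+92+92+1+255 = 772 → 03 04.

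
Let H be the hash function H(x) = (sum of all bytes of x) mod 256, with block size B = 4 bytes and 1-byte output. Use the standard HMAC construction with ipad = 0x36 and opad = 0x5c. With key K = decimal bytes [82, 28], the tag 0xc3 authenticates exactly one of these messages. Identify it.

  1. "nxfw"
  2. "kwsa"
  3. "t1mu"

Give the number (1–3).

1

Key decimal bytes [82, 28] = 52 1c is 2 bytes ≤ B = 4; zero-pad to 4 bytes: K' = 52 1c 00 00.
K' ⊕ ipad = 64 2a 36 36; K' ⊕ opad = 0e 40 5c 5c.
m1: inner = H(64 2a 36 36 6e 78 66 77) = bd; tag = H(0e 40 5c 5c bd) = c3 ← matches
m2: inner = H(64 2a 36 36 6b 77 73 61) = b0; tag = H(0e 40 5c 5c b0) = b6
m3: inner = H(64 2a 36 36 74 31 6d 75) = 81; tag = H(0e 40 5c 5c 81) = 87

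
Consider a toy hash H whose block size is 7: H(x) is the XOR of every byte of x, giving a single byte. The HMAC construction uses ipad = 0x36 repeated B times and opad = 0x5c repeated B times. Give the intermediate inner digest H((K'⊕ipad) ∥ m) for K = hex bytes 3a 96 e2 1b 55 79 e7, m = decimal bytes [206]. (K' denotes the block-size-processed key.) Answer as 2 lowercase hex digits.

66

Key hex bytes 3a 96 e2 1b 55 79 e7 is exactly B = 7 bytes: K' = 3a 96 e2 1b 55 79 e7.
K' ⊕ ipad = 0c a0 d4 2d 63 4f d1.
Inner input = 0c a0 d4 2d 63 4f d1 ∥ ce.
Inner hash: XOR 0c⊕a0⊕d4⊕2d⊕63⊕4f⊕d1⊕ce = 66.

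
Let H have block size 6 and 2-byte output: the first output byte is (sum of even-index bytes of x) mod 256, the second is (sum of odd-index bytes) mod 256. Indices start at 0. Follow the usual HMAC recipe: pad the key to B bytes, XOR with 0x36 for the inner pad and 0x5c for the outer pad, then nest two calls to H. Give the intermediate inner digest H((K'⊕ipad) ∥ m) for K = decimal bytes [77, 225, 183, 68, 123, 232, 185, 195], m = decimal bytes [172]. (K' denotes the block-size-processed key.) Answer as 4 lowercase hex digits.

Key decimal bytes [77, 225, 183, 68, 123, 232, 185, 195] = 4d e1 b7 44 7b e8 b9 c3 is 8 bytes > B = 6, so hash it first: H(key) = 38 d0, then zero-pad to 6 bytes: K' = 38 d0 00 00 00 00.
K' ⊕ ipad = 0e e6 36 36 36 36.
Inner input = 0e e6 36 36 36 36 ∥ ac.
Inner hash: even-index sum = 294 mod 256 = 38; odd-index sum = 338 mod 256 = 82 → 26 52.

2652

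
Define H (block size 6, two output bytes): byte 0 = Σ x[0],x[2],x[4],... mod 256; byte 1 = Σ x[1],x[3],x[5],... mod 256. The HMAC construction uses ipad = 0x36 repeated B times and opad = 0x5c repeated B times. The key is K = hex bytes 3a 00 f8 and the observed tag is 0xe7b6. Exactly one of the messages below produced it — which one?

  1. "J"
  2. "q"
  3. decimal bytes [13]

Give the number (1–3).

Key hex bytes 3a 00 f8 is 3 bytes ≤ B = 6; zero-pad to 6 bytes: K' = 3a 00 f8 00 00 00.
K' ⊕ ipad = 0c 36 ce 36 36 36; K' ⊕ opad = 66 5c a4 5c 5c 5c.
m1: inner = H(0c 36 ce 36 36 36 4a) = 5a a2; tag = H(66 5c a4 5c 5c 5c 5a a2) = c0b6
m2: inner = H(0c 36 ce 36 36 36 71) = 81 a2; tag = H(66 5c a4 5c 5c 5c 81 a2) = e7b6 ← matches
m3: inner = H(0c 36 ce 36 36 36 0d) = 1d a2; tag = H(66 5c a4 5c 5c 5c 1d a2) = 83b6

2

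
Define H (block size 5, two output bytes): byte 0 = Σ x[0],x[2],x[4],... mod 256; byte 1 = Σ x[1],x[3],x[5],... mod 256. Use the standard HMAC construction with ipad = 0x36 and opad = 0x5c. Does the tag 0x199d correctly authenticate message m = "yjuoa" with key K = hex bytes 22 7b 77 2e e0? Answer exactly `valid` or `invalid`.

valid

Key hex bytes 22 7b 77 2e e0 is exactly B = 5 bytes: K' = 22 7b 77 2e e0.
K' ⊕ ipad = 14 4d 41 18 d6; K' ⊕ opad = 7e 27 2b 72 bc.
Inner hash: even-index sum = 516 mod 256 = 4; odd-index sum = 436 mod 256 = 180 → 04 b4.
Outer hash (recomputed tag): even-index sum = 537 mod 256 = 25; odd-index sum = 157 mod 256 = 157 → 19 9d.
Recomputed tag = 199d; claimed = 199d → match.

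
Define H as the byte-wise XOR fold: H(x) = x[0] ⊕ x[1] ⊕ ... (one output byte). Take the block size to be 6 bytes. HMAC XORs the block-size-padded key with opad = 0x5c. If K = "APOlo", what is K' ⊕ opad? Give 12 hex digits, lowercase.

Key "APOlo" = 41 50 4f 6c 6f is 5 bytes ≤ B = 6; zero-pad to 6 bytes: K' = 41 50 4f 6c 6f 00.
XOR each byte with 0x5c: 41⊕5c=1d, 50⊕5c=0c, 4f⊕5c=13, 6c⊕5c=30, 6f⊕5c=33, 00⊕5c=5c.

1d0c1330335c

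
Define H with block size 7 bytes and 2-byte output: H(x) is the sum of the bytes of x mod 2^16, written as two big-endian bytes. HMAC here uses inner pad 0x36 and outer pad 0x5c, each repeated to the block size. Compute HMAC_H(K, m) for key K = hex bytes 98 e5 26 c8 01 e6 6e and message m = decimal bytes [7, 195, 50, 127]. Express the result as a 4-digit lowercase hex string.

0442

Key hex bytes 98 e5 26 c8 01 e6 6e is exactly B = 7 bytes: K' = 98 e5 26 c8 01 e6 6e.
K' ⊕ ipad = ae d3 10 fe 37 d0 58.  K' ⊕ opad = c4 b9 7a 94 5d ba 32.
Inner input = (K'⊕ipad) ∥ m = ae d3 10 fe 37 d0 58 ∥ 07 c3 32 7f.
Inner hash: sum = 174+211+16+254+55+208+88+7+195+50+127 = 1385 → 05 69.
Outer input = (K'⊕opad) ∥ inner = c4 b9 7a 94 5d ba 32 ∥ 05 69.
Outer hash (tag): sum = 196+185+122+148+93+186+50+5+105 = 1090 → 04 42.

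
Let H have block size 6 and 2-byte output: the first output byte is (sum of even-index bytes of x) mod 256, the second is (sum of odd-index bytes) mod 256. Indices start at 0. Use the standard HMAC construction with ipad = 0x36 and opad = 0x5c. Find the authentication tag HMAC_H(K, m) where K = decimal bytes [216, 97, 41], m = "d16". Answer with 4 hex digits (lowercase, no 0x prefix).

32e9

Key decimal bytes [216, 97, 41] = d8 61 29 is 3 bytes ≤ B = 6; zero-pad to 6 bytes: K' = d8 61 29 00 00 00.
K' ⊕ ipad = ee 57 1f 36 36 36.  K' ⊕ opad = 84 3d 75 5c 5c 5c.
Inner input = (K'⊕ipad) ∥ m = ee 57 1f 36 36 36 ∥ 64 31 36.
Inner hash: even-index sum = 477 mod 256 = 221; odd-index sum = 244 mod 256 = 244 → dd f4.
Outer input = (K'⊕opad) ∥ inner = 84 3d 75 5c 5c 5c ∥ dd f4.
Outer hash (tag): even-index sum = 562 mod 256 = 50; odd-index sum = 489 mod 256 = 233 → 32 e9.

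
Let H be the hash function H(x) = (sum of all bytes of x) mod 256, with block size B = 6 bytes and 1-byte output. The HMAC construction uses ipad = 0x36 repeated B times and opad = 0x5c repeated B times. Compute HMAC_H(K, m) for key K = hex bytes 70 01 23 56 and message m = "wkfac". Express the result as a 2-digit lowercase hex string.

Key hex bytes 70 01 23 56 is 4 bytes ≤ B = 6; zero-pad to 6 bytes: K' = 70 01 23 56 00 00.
K' ⊕ ipad = 46 37 15 60 36 36.  K' ⊕ opad = 2c 5d 7f 0a 5c 5c.
Inner input = (K'⊕ipad) ∥ m = 46 37 15 60 36 36 ∥ 77 6b 66 61 63.
Inner hash: sum = 70+55+21+96+54+54+119+107+102+97+99 = 874; mod 256 = 106 → 6a.
Outer input = (K'⊕opad) ∥ inner = 2c 5d 7f 0a 5c 5c ∥ 6a.
Outer hash (tag): sum = 44+93+127+10+92+92+106 = 564; mod 256 = 52 → 34.

34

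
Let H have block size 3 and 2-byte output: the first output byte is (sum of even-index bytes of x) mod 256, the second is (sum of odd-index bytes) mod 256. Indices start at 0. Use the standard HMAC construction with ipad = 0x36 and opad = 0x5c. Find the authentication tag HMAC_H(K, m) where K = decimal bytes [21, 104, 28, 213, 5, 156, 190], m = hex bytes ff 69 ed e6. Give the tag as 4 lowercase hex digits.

dfcc

Key decimal bytes [21, 104, 28, 213, 5, 156, 190] = 15 68 1c d5 05 9c be is 7 bytes > B = 3, so hash it first: H(key) = f4 d9, then zero-pad to 3 bytes: K' = f4 d9 00.
K' ⊕ ipad = c2 ef 36.  K' ⊕ opad = a8 85 5c.
Inner input = (K'⊕ipad) ∥ m = c2 ef 36 ∥ ff 69 ed e6.
Inner hash: even-index sum = 583 mod 256 = 71; odd-index sum = 731 mod 256 = 219 → 47 db.
Outer input = (K'⊕opad) ∥ inner = a8 85 5c ∥ 47 db.
Outer hash (tag): even-index sum = 479 mod 256 = 223; odd-index sum = 204 mod 256 = 204 → df cc.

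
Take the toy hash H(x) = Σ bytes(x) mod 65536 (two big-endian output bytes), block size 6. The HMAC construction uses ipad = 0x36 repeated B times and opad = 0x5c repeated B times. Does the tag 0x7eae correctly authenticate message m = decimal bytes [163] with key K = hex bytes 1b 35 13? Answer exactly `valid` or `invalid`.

Key hex bytes 1b 35 13 is 3 bytes ≤ B = 6; zero-pad to 6 bytes: K' = 1b 35 13 00 00 00.
K' ⊕ ipad = 2d 03 25 36 36 36; K' ⊕ opad = 47 69 4f 5c 5c 5c.
Inner hash: sum = 45+3+37+54+54+54+163 = 410 → 01 9a.
Outer hash (recomputed tag): sum = 71+105+79+92+92+92+1+154 = 686 → 02 ae.
Recomputed tag = 02ae; claimed = 7eae → mismatch.

invalid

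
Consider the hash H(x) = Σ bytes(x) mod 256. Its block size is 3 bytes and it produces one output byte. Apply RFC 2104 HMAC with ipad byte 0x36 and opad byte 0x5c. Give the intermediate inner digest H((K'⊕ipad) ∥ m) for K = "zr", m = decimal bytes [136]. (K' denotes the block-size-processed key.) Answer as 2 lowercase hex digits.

Key "zr" = 7a 72 is 2 bytes ≤ B = 3; zero-pad to 3 bytes: K' = 7a 72 00.
K' ⊕ ipad = 4c 44 36.
Inner input = 4c 44 36 ∥ 88.
Inner hash: sum = 76+68+54+136 = 334; mod 256 = 78 → 4e.

4e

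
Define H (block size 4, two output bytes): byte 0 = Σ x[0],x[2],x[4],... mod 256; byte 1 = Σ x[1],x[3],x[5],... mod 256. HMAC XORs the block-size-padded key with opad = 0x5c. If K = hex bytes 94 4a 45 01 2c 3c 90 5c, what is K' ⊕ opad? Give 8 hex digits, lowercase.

c9bf5c5c

Key hex bytes 94 4a 45 01 2c 3c 90 5c is 8 bytes > B = 4, so hash it first: H(key) = 95 e3, then zero-pad to 4 bytes: K' = 95 e3 00 00.
XOR each byte with 0x5c: 95⊕5c=c9, e3⊕5c=bf, 00⊕5c=5c, 00⊕5c=5c.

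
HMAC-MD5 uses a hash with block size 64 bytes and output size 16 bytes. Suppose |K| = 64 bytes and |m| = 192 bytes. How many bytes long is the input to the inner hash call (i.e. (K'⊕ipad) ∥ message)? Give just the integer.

256

Key is 64 ≤ 64 bytes, zero-padded: |K'| = 64.
Inner input = (K'⊕ipad) ∥ m → 64 + 192 = 256 bytes.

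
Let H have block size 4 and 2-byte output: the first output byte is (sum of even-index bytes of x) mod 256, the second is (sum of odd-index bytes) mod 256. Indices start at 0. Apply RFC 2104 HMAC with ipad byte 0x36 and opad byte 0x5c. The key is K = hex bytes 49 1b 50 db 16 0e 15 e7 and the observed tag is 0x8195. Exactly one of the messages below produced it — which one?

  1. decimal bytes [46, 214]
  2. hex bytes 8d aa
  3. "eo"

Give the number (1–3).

Key hex bytes 49 1b 50 db 16 0e 15 e7 is 8 bytes > B = 4, so hash it first: H(key) = c4 eb, then zero-pad to 4 bytes: K' = c4 eb 00 00.
K' ⊕ ipad = f2 dd 36 36; K' ⊕ opad = 98 b7 5c 5c.
m1: inner = H(f2 dd 36 36 2e d6) = 56 e9; tag = H(98 b7 5c 5c 56 e9) = 4afc
m2: inner = H(f2 dd 36 36 8d aa) = b5 bd; tag = H(98 b7 5c 5c b5 bd) = a9d0
m3: inner = H(f2 dd 36 36 65 6f) = 8d 82; tag = H(98 b7 5c 5c 8d 82) = 8195 ← matches

3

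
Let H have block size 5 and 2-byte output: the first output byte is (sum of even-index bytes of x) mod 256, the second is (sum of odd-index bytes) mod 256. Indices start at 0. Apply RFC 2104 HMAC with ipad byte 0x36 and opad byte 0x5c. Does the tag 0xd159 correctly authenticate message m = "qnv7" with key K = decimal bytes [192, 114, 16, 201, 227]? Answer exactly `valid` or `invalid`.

Key decimal bytes [192, 114, 16, 201, 227] = c0 72 10 c9 e3 is exactly B = 5 bytes: K' = c0 72 10 c9 e3.
K' ⊕ ipad = f6 44 26 ff d5; K' ⊕ opad = 9c 2e 4c 95 bf.
Inner hash: even-index sum = 662 mod 256 = 150; odd-index sum = 554 mod 256 = 42 → 96 2a.
Outer hash (recomputed tag): even-index sum = 465 mod 256 = 209; odd-index sum = 345 mod 256 = 89 → d1 59.
Recomputed tag = d159; claimed = d159 → match.

valid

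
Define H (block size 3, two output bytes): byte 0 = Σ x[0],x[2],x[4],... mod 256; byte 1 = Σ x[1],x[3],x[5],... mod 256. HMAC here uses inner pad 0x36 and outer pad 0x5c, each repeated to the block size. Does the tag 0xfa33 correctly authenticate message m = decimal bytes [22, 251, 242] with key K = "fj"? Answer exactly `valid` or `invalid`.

invalid

Key "fj" = 66 6a is 2 bytes ≤ B = 3; zero-pad to 3 bytes: K' = 66 6a 00.
K' ⊕ ipad = 50 5c 36; K' ⊕ opad = 3a 36 5c.
Inner hash: even-index sum = 385 mod 256 = 129; odd-index sum = 356 mod 256 = 100 → 81 64.
Outer hash (recomputed tag): even-index sum = 250 mod 256 = 250; odd-index sum = 183 mod 256 = 183 → fa b7.
Recomputed tag = fab7; claimed = fa33 → mismatch.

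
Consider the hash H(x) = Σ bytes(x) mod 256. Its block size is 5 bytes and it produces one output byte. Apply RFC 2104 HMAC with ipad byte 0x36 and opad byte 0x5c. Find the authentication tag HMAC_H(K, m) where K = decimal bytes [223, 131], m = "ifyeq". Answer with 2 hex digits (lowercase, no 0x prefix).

d4

Key decimal bytes [223, 131] = df 83 is 2 bytes ≤ B = 5; zero-pad to 5 bytes: K' = df 83 00 00 00.
K' ⊕ ipad = e9 b5 36 36 36.  K' ⊕ opad = 83 df 5c 5c 5c.
Inner input = (K'⊕ipad) ∥ m = e9 b5 36 36 36 ∥ 69 66 79 65 71.
Inner hash: sum = 233+181+54+54+54+105+102+121+101+113 = 1118; mod 256 = 94 → 5e.
Outer input = (K'⊕opad) ∥ inner = 83 df 5c 5c 5c ∥ 5e.
Outer hash (tag): sum = 131+223+92+92+92+94 = 724; mod 256 = 212 → d4.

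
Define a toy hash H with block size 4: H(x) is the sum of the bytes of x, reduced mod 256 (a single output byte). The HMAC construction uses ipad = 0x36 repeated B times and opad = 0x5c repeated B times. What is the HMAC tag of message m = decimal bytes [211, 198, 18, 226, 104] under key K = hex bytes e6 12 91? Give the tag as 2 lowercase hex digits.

Key hex bytes e6 12 91 is 3 bytes ≤ B = 4; zero-pad to 4 bytes: K' = e6 12 91 00.
K' ⊕ ipad = d0 24 a7 36.  K' ⊕ opad = ba 4e cd 5c.
Inner input = (K'⊕ipad) ∥ m = d0 24 a7 36 ∥ d3 c6 12 e2 68.
Inner hash: sum = 208+36+167+54+211+198+18+226+104 = 1222; mod 256 = 198 → c6.
Outer input = (K'⊕opad) ∥ inner = ba 4e cd 5c ∥ c6.
Outer hash (tag): sum = 186+78+205+92+198 = 759; mod 256 = 247 → f7.

f7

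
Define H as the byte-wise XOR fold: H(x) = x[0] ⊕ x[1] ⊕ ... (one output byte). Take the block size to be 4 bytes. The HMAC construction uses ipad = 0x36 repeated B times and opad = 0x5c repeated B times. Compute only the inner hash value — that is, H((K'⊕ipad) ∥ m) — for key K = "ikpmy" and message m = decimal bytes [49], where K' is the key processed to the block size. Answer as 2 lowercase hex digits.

57

Key "ikpmy" = 69 6b 70 6d 79 is 5 bytes > B = 4, so hash it first: H(key) = 66, then zero-pad to 4 bytes: K' = 66 00 00 00.
K' ⊕ ipad = 50 36 36 36.
Inner input = 50 36 36 36 ∥ 31.
Inner hash: XOR 50⊕36⊕36⊕36⊕31 = 57.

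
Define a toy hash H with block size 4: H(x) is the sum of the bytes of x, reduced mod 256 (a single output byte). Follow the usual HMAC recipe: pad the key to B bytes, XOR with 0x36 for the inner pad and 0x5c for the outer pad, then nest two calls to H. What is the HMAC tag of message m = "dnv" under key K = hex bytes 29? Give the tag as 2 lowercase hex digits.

Key hex bytes 29 is 1 byte ≤ B = 4; zero-pad to 4 bytes: K' = 29 00 00 00.
K' ⊕ ipad = 1f 36 36 36.  K' ⊕ opad = 75 5c 5c 5c.
Inner input = (K'⊕ipad) ∥ m = 1f 36 36 36 ∥ 64 6e 76.
Inner hash: sum = 31+54+54+54+100+110+118 = 521; mod 256 = 9 → 09.
Outer input = (K'⊕opad) ∥ inner = 75 5c 5c 5c ∥ 09.
Outer hash (tag): sum = 117+92+92+92+9 = 402; mod 256 = 146 → 92.

92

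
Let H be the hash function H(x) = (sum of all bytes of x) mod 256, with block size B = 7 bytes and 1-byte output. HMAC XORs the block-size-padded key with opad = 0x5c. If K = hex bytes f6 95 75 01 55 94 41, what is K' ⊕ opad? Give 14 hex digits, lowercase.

aac9295d09c81d

Key hex bytes f6 95 75 01 55 94 41 is exactly B = 7 bytes: K' = f6 95 75 01 55 94 41.
XOR each byte with 0x5c: f6⊕5c=aa, 95⊕5c=c9, 75⊕5c=29, 01⊕5c=5d, 55⊕5c=09, 94⊕5c=c8, 41⊕5c=1d.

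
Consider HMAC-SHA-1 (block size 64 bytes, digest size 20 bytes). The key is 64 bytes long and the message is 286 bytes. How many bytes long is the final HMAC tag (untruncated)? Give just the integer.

20

The tag is one SHA-1 digest: 20 bytes.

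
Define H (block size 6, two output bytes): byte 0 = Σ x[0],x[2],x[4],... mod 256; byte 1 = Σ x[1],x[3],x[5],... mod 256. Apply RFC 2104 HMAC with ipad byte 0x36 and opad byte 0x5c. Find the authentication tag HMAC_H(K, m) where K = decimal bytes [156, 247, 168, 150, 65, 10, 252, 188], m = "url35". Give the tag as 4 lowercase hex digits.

ce3d

Key decimal bytes [156, 247, 168, 150, 65, 10, 252, 188] = 9c f7 a8 96 41 0a fc bc is 8 bytes > B = 6, so hash it first: H(key) = 81 53, then zero-pad to 6 bytes: K' = 81 53 00 00 00 00.
K' ⊕ ipad = b7 65 36 36 36 36.  K' ⊕ opad = dd 0f 5c 5c 5c 5c.
Inner input = (K'⊕ipad) ∥ m = b7 65 36 36 36 36 ∥ 75 72 6c 33 35.
Inner hash: even-index sum = 569 mod 256 = 57; odd-index sum = 374 mod 256 = 118 → 39 76.
Outer input = (K'⊕opad) ∥ inner = dd 0f 5c 5c 5c 5c ∥ 39 76.
Outer hash (tag): even-index sum = 462 mod 256 = 206; odd-index sum = 317 mod 256 = 61 → ce 3d.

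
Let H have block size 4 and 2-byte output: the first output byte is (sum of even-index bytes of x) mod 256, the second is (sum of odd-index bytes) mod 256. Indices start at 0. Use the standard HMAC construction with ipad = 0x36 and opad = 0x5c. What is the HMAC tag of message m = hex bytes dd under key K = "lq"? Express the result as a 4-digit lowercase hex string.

f906

Key "lq" = 6c 71 is 2 bytes ≤ B = 4; zero-pad to 4 bytes: K' = 6c 71 00 00.
K' ⊕ ipad = 5a 47 36 36.  K' ⊕ opad = 30 2d 5c 5c.
Inner input = (K'⊕ipad) ∥ m = 5a 47 36 36 ∥ dd.
Inner hash: even-index sum = 365 mod 256 = 109; odd-index sum = 125 mod 256 = 125 → 6d 7d.
Outer input = (K'⊕opad) ∥ inner = 30 2d 5c 5c ∥ 6d 7d.
Outer hash (tag): even-index sum = 249 mod 256 = 249; odd-index sum = 262 mod 256 = 6 → f9 06.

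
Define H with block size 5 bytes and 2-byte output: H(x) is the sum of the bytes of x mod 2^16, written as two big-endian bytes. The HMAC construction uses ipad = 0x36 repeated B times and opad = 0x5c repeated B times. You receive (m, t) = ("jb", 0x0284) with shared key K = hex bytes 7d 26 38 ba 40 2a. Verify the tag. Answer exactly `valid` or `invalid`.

valid

Key hex bytes 7d 26 38 ba 40 2a is 6 bytes > B = 5, so hash it first: H(key) = 01 ff, then zero-pad to 5 bytes: K' = 01 ff 00 00 00.
K' ⊕ ipad = 37 c9 36 36 36; K' ⊕ opad = 5d a3 5c 5c 5c.
Inner hash: sum = 55+201+54+54+54+106+98 = 622 → 02 6e.
Outer hash (recomputed tag): sum = 93+163+92+92+92+2+110 = 644 → 02 84.
Recomputed tag = 0284; claimed = 0284 → match.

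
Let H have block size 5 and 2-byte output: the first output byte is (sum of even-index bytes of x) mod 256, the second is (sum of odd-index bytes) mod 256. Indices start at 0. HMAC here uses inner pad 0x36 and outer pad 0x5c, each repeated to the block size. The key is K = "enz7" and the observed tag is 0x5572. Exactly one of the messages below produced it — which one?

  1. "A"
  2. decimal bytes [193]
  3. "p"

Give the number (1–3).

Key "enz7" = 65 6e 7a 37 is 4 bytes ≤ B = 5; zero-pad to 5 bytes: K' = 65 6e 7a 37 00.
K' ⊕ ipad = 53 58 4c 01 36; K' ⊕ opad = 39 32 26 6b 5c.
m1: inner = H(53 58 4c 01 36 41) = d5 9a; tag = H(39 32 26 6b 5c d5 9a) = 5572 ← matches
m2: inner = H(53 58 4c 01 36 c1) = d5 1a; tag = H(39 32 26 6b 5c d5 1a) = d572
m3: inner = H(53 58 4c 01 36 70) = d5 c9; tag = H(39 32 26 6b 5c d5 c9) = 8472

1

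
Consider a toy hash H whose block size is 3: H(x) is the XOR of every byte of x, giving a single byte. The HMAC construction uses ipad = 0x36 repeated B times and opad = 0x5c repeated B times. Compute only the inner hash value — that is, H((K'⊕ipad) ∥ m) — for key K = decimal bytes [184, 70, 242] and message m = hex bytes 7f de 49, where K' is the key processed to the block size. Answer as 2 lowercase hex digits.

Key decimal bytes [184, 70, 242] = b8 46 f2 is exactly B = 3 bytes: K' = b8 46 f2.
K' ⊕ ipad = 8e 70 c4.
Inner input = 8e 70 c4 ∥ 7f de 49.
Inner hash: XOR 8e⊕70⊕c4⊕7f⊕de⊕49 = d2.

d2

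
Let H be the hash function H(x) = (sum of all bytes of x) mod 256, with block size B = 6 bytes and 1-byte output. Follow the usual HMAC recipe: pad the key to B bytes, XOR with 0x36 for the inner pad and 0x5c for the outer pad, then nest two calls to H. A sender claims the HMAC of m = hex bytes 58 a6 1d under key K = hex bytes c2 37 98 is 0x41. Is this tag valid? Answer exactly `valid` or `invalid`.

valid

Key hex bytes c2 37 98 is 3 bytes ≤ B = 6; zero-pad to 6 bytes: K' = c2 37 98 00 00 00.
K' ⊕ ipad = f4 01 ae 36 36 36; K' ⊕ opad = 9e 6b c4 5c 5c 5c.
Inner hash: sum = 244+1+174+54+54+54+88+166+29 = 864; mod 256 = 96 → 60.
Outer hash (recomputed tag): sum = 158+107+196+92+92+92+96 = 833; mod 256 = 65 → 41.
Recomputed tag = 41; claimed = 41 → match.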